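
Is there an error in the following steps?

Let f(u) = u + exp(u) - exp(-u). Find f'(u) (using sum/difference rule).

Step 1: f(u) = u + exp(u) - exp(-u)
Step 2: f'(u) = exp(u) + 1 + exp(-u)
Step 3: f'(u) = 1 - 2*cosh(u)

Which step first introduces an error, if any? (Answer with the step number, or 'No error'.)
Step 3

Step 3 is incorrect due to a sign flip.
The step shows: 1 - 2*cosh(u)
The correct value should be: 2*cosh(u) + 1

Explanation: The sign of one term was flipped: the term 2*cosh(u) was incorrectly written as -2*cosh(u)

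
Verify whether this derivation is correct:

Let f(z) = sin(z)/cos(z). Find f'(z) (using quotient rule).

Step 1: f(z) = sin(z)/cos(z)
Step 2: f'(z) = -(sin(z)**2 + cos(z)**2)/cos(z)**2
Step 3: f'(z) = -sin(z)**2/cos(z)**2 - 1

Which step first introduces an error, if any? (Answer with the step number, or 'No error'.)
Step 2

Step 2 is incorrect due to a sign flip.
The step shows: -(sin(z)**2 + cos(z)**2)/cos(z)**2
The correct value should be: (sin(z)**2 + cos(z)**2)/cos(z)**2

Explanation: The sign of the whole expression was flipped: the term (sin(z)**2 + cos(z)**2)/cos(z)**2 was incorrectly written as -(sin(z)**2 + cos(z)**2)/cos(z)**2
The later steps are derived from this incorrect expression, so the error originates in Step 2.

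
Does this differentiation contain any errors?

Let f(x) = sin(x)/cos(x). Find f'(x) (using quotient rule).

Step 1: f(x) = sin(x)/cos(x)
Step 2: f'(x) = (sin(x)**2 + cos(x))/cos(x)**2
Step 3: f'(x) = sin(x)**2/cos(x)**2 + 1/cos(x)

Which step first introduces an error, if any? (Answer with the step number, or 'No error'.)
Step 2

Step 2 is incorrect due to a wrong exponent.
The step shows: (sin(x)**2 + cos(x))/cos(x)**2
The correct value should be: (sin(x)**2 + cos(x)**2)/cos(x)**2

Explanation: The exponent 2 on cos(x) was incorrectly written as 1: the term (sin(x)**2 + cos(x)**2)/cos(x)**2 was incorrectly written as (sin(x)**2 + cos(x))/cos(x)**2
The later steps are derived from this incorrect expression, so the error originates in Step 2.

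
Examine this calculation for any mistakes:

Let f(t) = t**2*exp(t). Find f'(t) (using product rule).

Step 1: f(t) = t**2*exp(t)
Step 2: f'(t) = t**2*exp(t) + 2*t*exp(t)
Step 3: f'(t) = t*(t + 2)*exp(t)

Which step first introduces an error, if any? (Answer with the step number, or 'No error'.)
No error

All steps in this derivation are correct.
The final answer f'(t) = t*(t + 2)*exp(t) is valid.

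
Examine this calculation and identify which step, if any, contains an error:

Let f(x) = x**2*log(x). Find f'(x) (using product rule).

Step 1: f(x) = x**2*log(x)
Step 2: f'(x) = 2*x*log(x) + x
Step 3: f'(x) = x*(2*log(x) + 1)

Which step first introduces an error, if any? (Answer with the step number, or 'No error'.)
No error

All steps in this derivation are correct.
The final answer f'(x) = x*(2*log(x) + 1) is valid.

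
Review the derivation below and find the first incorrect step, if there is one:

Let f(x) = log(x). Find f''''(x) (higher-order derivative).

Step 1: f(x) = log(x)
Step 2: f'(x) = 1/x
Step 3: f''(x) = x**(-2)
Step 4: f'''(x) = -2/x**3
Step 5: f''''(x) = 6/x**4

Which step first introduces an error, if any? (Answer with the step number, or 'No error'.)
Step 3

Step 3 is incorrect due to a sign flip.
The step shows: x**(-2)
The correct value should be: -1/x**2

Explanation: The sign of the whole expression was flipped: the term -1/x**2 was incorrectly written as x**(-2)
The later steps are derived from this incorrect expression, so the error originates in Step 3.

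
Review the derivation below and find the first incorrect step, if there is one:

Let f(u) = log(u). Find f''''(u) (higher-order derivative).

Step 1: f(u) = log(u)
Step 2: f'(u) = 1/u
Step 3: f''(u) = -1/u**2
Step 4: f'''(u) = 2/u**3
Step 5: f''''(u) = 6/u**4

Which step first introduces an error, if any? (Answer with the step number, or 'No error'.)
Step 5

Step 5 is incorrect due to a sign flip.
The step shows: 6/u**4
The correct value should be: -6/u**4

Explanation: The sign of the whole expression was flipped: the term -6/u**4 was incorrectly written as 6/u**4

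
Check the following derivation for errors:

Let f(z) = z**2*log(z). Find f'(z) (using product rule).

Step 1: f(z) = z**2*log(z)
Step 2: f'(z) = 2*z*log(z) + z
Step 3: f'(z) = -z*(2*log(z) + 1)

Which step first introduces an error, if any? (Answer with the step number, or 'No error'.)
Step 3

Step 3 is incorrect due to a sign flip.
The step shows: -z*(2*log(z) + 1)
The correct value should be: z*(2*log(z) + 1)

Explanation: The sign of the whole expression was flipped: the term z*(2*log(z) + 1) was incorrectly written as -z*(2*log(z) + 1)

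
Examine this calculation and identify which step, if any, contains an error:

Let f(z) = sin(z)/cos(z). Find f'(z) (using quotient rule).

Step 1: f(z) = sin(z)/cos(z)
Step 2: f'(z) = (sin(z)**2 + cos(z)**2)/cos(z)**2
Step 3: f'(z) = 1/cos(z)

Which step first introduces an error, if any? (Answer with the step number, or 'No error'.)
Step 3

Step 3 is incorrect due to a wrong exponent.
The step shows: 1/cos(z)
The correct value should be: cos(z)**(-2)

Explanation: The exponent -2 on cos(z) was incorrectly written as -1: the term cos(z)**(-2) was incorrectly written as 1/cos(z)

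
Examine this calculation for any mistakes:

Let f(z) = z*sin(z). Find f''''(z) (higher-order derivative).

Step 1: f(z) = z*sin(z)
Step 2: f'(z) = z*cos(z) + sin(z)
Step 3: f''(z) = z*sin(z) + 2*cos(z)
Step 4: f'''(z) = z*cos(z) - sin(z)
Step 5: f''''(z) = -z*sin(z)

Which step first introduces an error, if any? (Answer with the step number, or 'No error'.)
Step 3

Step 3 is incorrect due to a sign flip.
The step shows: z*sin(z) + 2*cos(z)
The correct value should be: -z*sin(z) + 2*cos(z)

Explanation: The sign of one term was flipped: the term -z*sin(z) was incorrectly written as z*sin(z)
The later steps are derived from this incorrect expression, so the error originates in Step 3.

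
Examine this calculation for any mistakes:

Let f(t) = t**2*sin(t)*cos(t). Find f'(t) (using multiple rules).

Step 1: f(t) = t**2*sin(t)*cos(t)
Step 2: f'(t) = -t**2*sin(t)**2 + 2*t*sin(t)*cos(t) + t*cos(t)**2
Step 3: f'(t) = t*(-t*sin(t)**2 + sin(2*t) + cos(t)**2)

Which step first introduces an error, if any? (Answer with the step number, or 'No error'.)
Step 2

Step 2 is incorrect due to a wrong exponent.
The step shows: -t**2*sin(t)**2 + 2*t*sin(t)*cos(t) + t*cos(t)**2
The correct value should be: -t**2*sin(t)**2 + t**2*cos(t)**2 + 2*t*sin(t)*cos(t)

Explanation: The exponent 2 on t was incorrectly written as 1: the term t**2*cos(t)**2 was incorrectly written as t*cos(t)**2
The later steps are derived from this incorrect expression, so the error originates in Step 2.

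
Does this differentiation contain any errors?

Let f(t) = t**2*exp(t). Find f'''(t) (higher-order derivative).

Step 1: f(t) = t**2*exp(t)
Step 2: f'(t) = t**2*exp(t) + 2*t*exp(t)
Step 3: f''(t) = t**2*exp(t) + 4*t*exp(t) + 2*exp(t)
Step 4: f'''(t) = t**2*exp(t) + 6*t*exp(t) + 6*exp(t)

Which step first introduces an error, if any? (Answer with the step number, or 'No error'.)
No error

All steps in this derivation are correct.
The final answer f'''(t) = t**2*exp(t) + 6*t*exp(t) + 6*exp(t) is valid.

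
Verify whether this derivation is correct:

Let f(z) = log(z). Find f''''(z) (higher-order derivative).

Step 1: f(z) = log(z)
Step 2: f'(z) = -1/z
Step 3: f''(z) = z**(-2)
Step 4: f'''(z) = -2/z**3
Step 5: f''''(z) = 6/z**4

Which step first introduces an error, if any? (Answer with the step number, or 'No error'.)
Step 2

Step 2 is incorrect due to a sign flip.
The step shows: -1/z
The correct value should be: 1/z

Explanation: The sign of the whole expression was flipped: the term 1/z was incorrectly written as -1/z
The later steps are derived from this incorrect expression, so the error originates in Step 2.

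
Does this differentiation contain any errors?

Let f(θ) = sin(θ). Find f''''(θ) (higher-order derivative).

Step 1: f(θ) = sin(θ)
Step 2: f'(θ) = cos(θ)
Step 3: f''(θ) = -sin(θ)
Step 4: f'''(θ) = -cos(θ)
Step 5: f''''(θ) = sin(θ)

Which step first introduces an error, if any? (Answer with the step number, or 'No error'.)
No error

All steps in this derivation are correct.
The final answer f''''(θ) = sin(θ) is valid.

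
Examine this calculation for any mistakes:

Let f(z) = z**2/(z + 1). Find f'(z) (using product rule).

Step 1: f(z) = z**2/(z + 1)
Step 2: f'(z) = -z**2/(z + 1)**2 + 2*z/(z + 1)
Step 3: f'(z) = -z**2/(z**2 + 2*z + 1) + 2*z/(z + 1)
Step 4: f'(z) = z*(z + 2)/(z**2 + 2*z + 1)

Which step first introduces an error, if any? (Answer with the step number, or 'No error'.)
No error

All steps in this derivation are correct.
The final answer f'(z) = z*(z + 2)/(z**2 + 2*z + 1) is valid.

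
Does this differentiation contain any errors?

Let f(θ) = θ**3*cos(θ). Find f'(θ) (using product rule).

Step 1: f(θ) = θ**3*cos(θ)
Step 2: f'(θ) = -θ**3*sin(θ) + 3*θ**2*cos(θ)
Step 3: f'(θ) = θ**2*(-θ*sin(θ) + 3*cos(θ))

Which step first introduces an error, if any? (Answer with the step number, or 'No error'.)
No error

All steps in this derivation are correct.
The final answer f'(θ) = θ**2*(-θ*sin(θ) + 3*cos(θ)) is valid.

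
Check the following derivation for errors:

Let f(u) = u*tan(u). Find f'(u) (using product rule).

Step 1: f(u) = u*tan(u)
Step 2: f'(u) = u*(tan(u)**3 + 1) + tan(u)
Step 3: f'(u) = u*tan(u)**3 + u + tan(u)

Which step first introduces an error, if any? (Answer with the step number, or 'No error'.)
Step 2

Step 2 is incorrect due to a wrong exponent.
The step shows: u*(tan(u)**3 + 1) + tan(u)
The correct value should be: u*(tan(u)**2 + 1) + tan(u)

Explanation: The exponent 2 on tan(u) was incorrectly written as 3: the term u*(tan(u)**2 + 1) was incorrectly written as u*(tan(u)**3 + 1)
The later steps are derived from this incorrect expression, so the error originates in Step 2.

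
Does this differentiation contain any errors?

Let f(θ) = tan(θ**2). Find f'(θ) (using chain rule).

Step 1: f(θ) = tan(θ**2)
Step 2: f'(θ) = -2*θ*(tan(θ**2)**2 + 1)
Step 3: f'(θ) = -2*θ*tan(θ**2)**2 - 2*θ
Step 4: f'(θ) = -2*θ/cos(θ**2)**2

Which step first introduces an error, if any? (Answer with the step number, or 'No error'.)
Step 2

Step 2 is incorrect due to a sign flip.
The step shows: -2*θ*(tan(θ**2)**2 + 1)
The correct value should be: 2*θ*(tan(θ**2)**2 + 1)

Explanation: The sign of the whole expression was flipped: the term 2*θ*(tan(θ**2)**2 + 1) was incorrectly written as -2*θ*(tan(θ**2)**2 + 1)
The later steps are derived from this incorrect expression, so the error originates in Step 2.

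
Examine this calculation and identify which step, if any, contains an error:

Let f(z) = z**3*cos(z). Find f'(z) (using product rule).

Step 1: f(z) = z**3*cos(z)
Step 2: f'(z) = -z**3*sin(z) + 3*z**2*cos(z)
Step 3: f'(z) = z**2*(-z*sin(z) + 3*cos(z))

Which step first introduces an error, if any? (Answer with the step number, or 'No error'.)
No error

All steps in this derivation are correct.
The final answer f'(z) = z**2*(-z*sin(z) + 3*cos(z)) is valid.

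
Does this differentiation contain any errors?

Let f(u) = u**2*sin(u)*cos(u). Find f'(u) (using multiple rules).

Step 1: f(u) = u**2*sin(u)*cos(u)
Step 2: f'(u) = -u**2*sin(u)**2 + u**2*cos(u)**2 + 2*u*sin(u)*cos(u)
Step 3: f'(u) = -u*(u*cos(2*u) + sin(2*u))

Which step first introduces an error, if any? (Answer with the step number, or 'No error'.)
Step 3

Step 3 is incorrect due to a sign flip.
The step shows: -u*(u*cos(2*u) + sin(2*u))
The correct value should be: u*(u*cos(2*u) + sin(2*u))

Explanation: The sign of the whole expression was flipped: the term u*(u*cos(2*u) + sin(2*u)) was incorrectly written as -u*(u*cos(2*u) + sin(2*u))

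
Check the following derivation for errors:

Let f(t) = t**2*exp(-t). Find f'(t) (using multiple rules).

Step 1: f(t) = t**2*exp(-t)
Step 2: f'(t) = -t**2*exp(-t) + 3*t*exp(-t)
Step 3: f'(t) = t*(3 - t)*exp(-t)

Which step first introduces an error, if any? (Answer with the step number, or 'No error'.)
Step 2

Step 2 is incorrect due to a wrong coefficient.
The step shows: -t**2*exp(-t) + 3*t*exp(-t)
The correct value should be: -t**2*exp(-t) + 2*t*exp(-t)

Explanation: The coefficient 2 was incorrectly written as 3: the term 2*t*exp(-t) was incorrectly written as 3*t*exp(-t)
The later steps are derived from this incorrect expression, so the error originates in Step 2.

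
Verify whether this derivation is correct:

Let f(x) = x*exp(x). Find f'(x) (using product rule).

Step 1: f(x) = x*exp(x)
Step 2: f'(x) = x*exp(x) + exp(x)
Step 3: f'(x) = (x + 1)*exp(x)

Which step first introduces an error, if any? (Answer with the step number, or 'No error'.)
No error

All steps in this derivation are correct.
The final answer f'(x) = (x + 1)*exp(x) is valid.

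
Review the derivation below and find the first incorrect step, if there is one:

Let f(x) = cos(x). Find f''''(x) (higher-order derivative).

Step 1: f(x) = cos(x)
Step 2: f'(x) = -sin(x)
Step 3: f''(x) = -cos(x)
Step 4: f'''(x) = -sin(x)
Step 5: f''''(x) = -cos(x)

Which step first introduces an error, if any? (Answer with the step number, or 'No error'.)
Step 4

Step 4 is incorrect due to a sign flip.
The step shows: -sin(x)
The correct value should be: sin(x)

Explanation: The sign of the whole expression was flipped: the term sin(x) was incorrectly written as -sin(x)
The later steps are derived from this incorrect expression, so the error originates in Step 4.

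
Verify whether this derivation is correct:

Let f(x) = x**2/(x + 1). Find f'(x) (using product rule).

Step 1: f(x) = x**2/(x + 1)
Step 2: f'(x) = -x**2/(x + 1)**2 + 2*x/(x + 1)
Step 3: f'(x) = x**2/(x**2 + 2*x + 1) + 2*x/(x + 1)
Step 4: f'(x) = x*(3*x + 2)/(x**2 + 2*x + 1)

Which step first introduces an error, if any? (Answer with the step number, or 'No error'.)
Step 3

Step 3 is incorrect due to a sign flip.
The step shows: x**2/(x**2 + 2*x + 1) + 2*x/(x + 1)
The correct value should be: -x**2/(x**2 + 2*x + 1) + 2*x/(x + 1)

Explanation: The sign of one term was flipped: the term -x**2/(x**2 + 2*x + 1) was incorrectly written as x**2/(x**2 + 2*x + 1)
The later steps are derived from this incorrect expression, so the error originates in Step 3.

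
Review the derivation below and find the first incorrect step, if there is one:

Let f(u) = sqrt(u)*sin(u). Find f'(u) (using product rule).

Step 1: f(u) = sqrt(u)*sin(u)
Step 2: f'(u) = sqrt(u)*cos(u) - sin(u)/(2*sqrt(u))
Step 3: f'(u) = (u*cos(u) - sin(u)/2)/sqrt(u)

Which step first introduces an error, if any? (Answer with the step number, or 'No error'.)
Step 2

Step 2 is incorrect due to a sign flip.
The step shows: sqrt(u)*cos(u) - sin(u)/(2*sqrt(u))
The correct value should be: sqrt(u)*cos(u) + sin(u)/(2*sqrt(u))

Explanation: The sign of one term was flipped: the term sin(u)/(2*sqrt(u)) was incorrectly written as -sin(u)/(2*sqrt(u))
The later steps are derived from this incorrect expression, so the error originates in Step 2.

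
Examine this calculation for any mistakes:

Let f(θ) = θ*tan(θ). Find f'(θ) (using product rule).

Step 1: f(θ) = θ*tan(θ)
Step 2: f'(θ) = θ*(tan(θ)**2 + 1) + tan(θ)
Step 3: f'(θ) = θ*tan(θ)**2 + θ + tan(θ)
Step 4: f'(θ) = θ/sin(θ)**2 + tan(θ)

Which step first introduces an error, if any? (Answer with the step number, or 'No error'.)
Step 4

Step 4 is incorrect due to a wrong trig function.
The step shows: θ/sin(θ)**2 + tan(θ)
The correct value should be: θ/cos(θ)**2 + tan(θ)

Explanation: cos(θ) was incorrectly written as sin(θ): the term θ/cos(θ)**2 was incorrectly written as θ/sin(θ)**2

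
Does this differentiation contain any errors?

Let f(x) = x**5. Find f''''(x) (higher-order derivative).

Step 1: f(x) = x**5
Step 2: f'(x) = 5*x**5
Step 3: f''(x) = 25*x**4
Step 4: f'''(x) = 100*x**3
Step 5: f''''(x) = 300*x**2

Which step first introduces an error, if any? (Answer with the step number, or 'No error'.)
Step 2

Step 2 is incorrect due to a wrong exponent.
The step shows: 5*x**5
The correct value should be: 5*x**4

Explanation: The exponent 4 on x was incorrectly written as 5: the term 5*x**4 was incorrectly written as 5*x**5
The later steps are derived from this incorrect expression, so the error originates in Step 2.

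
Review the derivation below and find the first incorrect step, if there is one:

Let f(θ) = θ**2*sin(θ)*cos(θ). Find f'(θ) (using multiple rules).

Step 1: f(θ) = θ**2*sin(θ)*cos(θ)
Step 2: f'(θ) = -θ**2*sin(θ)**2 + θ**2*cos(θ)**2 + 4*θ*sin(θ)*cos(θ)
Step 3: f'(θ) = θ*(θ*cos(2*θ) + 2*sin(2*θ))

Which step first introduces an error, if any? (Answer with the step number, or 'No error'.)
Step 2

Step 2 is incorrect due to a wrong coefficient.
The step shows: -θ**2*sin(θ)**2 + θ**2*cos(θ)**2 + 4*θ*sin(θ)*cos(θ)
The correct value should be: -θ**2*sin(θ)**2 + θ**2*cos(θ)**2 + 2*θ*sin(θ)*cos(θ)

Explanation: The coefficient 2 was incorrectly written as 4: the term 2*θ*sin(θ)*cos(θ) was incorrectly written as 4*θ*sin(θ)*cos(θ)
The later steps are derived from this incorrect expression, so the error originates in Step 2.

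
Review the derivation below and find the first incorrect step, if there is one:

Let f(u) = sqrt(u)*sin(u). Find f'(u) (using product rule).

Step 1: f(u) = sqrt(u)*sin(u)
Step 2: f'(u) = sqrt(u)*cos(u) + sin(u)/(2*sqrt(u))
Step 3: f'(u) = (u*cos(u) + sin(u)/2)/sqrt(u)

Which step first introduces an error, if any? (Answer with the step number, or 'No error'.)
No error

All steps in this derivation are correct.
The final answer f'(u) = (u*cos(u) + sin(u)/2)/sqrt(u) is valid.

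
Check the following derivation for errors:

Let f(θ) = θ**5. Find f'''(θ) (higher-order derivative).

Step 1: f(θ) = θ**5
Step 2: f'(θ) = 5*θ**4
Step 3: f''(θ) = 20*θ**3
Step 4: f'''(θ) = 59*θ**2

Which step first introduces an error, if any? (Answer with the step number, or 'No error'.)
Step 4

Step 4 is incorrect due to a wrong coefficient.
The step shows: 59*θ**2
The correct value should be: 60*θ**2

Explanation: The coefficient 60 was incorrectly written as 59: the term 60*θ**2 was incorrectly written as 59*θ**2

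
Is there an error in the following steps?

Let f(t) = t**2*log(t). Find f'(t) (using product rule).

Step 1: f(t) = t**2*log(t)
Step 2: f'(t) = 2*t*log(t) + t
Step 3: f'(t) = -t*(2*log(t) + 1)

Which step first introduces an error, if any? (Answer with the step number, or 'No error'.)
Step 3

Step 3 is incorrect due to a sign flip.
The step shows: -t*(2*log(t) + 1)
The correct value should be: t*(2*log(t) + 1)

Explanation: The sign of the whole expression was flipped: the term t*(2*log(t) + 1) was incorrectly written as -t*(2*log(t) + 1)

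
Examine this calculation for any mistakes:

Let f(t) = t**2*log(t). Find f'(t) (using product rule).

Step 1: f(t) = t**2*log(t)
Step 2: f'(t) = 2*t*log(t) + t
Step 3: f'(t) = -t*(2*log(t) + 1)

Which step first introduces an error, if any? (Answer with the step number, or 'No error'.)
Step 3

Step 3 is incorrect due to a sign flip.
The step shows: -t*(2*log(t) + 1)
The correct value should be: t*(2*log(t) + 1)

Explanation: The sign of the whole expression was flipped: the term t*(2*log(t) + 1) was incorrectly written as -t*(2*log(t) + 1)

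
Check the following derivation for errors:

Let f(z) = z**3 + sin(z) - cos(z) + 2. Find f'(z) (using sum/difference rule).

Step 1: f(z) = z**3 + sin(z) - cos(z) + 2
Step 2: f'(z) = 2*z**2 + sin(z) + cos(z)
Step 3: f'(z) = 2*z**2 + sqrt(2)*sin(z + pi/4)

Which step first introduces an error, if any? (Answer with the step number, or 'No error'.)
Step 2

Step 2 is incorrect due to a wrong coefficient.
The step shows: 2*z**2 + sin(z) + cos(z)
The correct value should be: 3*z**2 + sin(z) + cos(z)

Explanation: The coefficient 3 was incorrectly written as 2: the term 3*z**2 was incorrectly written as 2*z**2
The later steps are derived from this incorrect expression, so the error originates in Step 2.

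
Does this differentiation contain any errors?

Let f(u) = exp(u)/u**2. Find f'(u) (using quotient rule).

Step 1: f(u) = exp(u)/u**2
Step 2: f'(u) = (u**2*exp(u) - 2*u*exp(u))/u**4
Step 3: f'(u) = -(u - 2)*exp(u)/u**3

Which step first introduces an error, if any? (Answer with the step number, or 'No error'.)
Step 3

Step 3 is incorrect due to a sign flip.
The step shows: -(u - 2)*exp(u)/u**3
The correct value should be: (u - 2)*exp(u)/u**3

Explanation: The sign of the whole expression was flipped: the term (u - 2)*exp(u)/u**3 was incorrectly written as -(u - 2)*exp(u)/u**3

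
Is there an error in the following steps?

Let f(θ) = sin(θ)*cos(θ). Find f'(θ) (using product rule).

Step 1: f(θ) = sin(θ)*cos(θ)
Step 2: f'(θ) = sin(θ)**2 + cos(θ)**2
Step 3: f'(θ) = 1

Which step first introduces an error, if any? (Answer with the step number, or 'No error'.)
Step 2

Step 2 is incorrect due to a sign flip.
The step shows: sin(θ)**2 + cos(θ)**2
The correct value should be: -sin(θ)**2 + cos(θ)**2

Explanation: The sign of one term was flipped: the term -sin(θ)**2 was incorrectly written as sin(θ)**2
The later steps are derived from this incorrect expression, so the error originates in Step 2.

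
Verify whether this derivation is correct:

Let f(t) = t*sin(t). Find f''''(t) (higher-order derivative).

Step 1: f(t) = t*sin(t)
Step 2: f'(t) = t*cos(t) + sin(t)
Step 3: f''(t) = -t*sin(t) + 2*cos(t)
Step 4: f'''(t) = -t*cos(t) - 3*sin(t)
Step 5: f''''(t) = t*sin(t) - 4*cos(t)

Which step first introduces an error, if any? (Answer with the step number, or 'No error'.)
No error

All steps in this derivation are correct.
The final answer f''''(t) = t*sin(t) - 4*cos(t) is valid.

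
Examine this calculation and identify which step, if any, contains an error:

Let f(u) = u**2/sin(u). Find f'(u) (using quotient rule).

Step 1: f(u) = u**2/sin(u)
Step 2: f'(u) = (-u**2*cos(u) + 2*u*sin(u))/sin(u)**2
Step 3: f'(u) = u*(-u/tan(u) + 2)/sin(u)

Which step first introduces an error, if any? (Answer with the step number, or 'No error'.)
No error

All steps in this derivation are correct.
The final answer f'(u) = u*(-u/tan(u) + 2)/sin(u) is valid.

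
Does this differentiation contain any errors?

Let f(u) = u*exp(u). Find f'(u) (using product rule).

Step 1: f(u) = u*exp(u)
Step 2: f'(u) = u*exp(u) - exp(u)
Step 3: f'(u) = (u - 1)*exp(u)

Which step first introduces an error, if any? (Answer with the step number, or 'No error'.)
Step 2

Step 2 is incorrect due to a sign flip.
The step shows: u*exp(u) - exp(u)
The correct value should be: u*exp(u) + exp(u)

Explanation: The sign of one term was flipped: the term exp(u) was incorrectly written as -exp(u)
The later steps are derived from this incorrect expression, so the error originates in Step 2.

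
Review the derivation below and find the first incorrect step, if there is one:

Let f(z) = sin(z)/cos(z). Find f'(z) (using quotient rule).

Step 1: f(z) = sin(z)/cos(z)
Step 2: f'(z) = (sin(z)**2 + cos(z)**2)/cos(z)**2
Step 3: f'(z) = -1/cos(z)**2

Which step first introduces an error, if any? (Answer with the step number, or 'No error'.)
Step 3

Step 3 is incorrect due to a sign flip.
The step shows: -1/cos(z)**2
The correct value should be: cos(z)**(-2)

Explanation: The sign of the whole expression was flipped: the term cos(z)**(-2) was incorrectly written as -1/cos(z)**2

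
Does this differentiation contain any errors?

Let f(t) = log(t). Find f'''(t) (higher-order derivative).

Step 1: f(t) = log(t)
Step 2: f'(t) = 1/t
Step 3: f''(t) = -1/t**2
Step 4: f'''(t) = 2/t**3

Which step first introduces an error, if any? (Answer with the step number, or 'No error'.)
No error

All steps in this derivation are correct.
The final answer f'''(t) = 2/t**3 is valid.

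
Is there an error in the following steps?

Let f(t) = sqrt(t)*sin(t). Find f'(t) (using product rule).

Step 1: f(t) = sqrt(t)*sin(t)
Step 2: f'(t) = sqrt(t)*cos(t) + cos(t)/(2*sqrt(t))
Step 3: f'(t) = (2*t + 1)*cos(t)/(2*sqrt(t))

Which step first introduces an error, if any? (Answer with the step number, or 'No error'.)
Step 2

Step 2 is incorrect due to a wrong trig function.
The step shows: sqrt(t)*cos(t) + cos(t)/(2*sqrt(t))
The correct value should be: sqrt(t)*cos(t) + sin(t)/(2*sqrt(t))

Explanation: sin(t) was incorrectly written as cos(t): the term sin(t)/(2*sqrt(t)) was incorrectly written as cos(t)/(2*sqrt(t))
The later steps are derived from this incorrect expression, so the error originates in Step 2.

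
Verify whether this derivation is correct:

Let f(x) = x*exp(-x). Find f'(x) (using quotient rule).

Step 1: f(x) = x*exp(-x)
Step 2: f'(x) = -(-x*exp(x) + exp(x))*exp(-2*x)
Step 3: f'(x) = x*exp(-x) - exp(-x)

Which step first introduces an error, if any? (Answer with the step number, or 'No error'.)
Step 2

Step 2 is incorrect due to a sign flip.
The step shows: -(-x*exp(x) + exp(x))*exp(-2*x)
The correct value should be: (-x*exp(x) + exp(x))*exp(-2*x)

Explanation: The sign of the whole expression was flipped: the term (-x*exp(x) + exp(x))*exp(-2*x) was incorrectly written as -(-x*exp(x) + exp(x))*exp(-2*x)
The later steps are derived from this incorrect expression, so the error originates in Step 2.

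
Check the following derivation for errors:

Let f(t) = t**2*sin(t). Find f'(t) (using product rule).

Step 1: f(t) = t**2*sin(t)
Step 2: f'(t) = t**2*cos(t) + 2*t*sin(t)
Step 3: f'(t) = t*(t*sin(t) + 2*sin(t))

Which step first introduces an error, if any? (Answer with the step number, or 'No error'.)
Step 3

Step 3 is incorrect due to a wrong trig function.
The step shows: t*(t*sin(t) + 2*sin(t))
The correct value should be: t*(t*cos(t) + 2*sin(t))

Explanation: cos(t) was incorrectly written as sin(t): the term t*(t*cos(t) + 2*sin(t)) was incorrectly written as t*(t*sin(t) + 2*sin(t))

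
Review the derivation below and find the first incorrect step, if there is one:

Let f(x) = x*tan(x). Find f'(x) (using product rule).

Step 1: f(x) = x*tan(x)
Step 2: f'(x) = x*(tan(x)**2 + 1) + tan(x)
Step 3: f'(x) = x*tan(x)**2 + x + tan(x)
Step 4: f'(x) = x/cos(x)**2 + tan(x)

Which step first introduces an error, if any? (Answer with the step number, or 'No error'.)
No error

All steps in this derivation are correct.
The final answer f'(x) = x/cos(x)**2 + tan(x) is valid.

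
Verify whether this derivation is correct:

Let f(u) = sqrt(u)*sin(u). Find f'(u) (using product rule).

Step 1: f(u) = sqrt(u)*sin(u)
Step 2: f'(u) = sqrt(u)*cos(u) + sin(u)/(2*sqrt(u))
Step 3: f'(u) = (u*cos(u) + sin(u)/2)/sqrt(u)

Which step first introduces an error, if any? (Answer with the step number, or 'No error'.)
No error

All steps in this derivation are correct.
The final answer f'(u) = (u*cos(u) + sin(u)/2)/sqrt(u) is valid.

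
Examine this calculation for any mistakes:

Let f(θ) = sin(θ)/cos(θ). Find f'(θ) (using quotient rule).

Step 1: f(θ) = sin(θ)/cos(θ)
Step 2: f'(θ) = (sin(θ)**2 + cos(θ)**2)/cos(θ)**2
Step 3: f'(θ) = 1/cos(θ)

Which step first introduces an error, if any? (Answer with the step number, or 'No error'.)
Step 3

Step 3 is incorrect due to a wrong exponent.
The step shows: 1/cos(θ)
The correct value should be: cos(θ)**(-2)

Explanation: The exponent -2 on cos(θ) was incorrectly written as -1: the term cos(θ)**(-2) was incorrectly written as 1/cos(θ)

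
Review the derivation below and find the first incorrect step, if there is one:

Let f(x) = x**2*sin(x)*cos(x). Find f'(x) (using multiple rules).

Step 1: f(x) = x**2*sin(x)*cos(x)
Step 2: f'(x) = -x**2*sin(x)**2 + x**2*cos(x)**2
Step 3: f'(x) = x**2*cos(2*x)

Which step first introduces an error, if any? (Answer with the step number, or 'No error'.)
Step 2

Step 2 is incorrect due to a dropped term.
The step shows: -x**2*sin(x)**2 + x**2*cos(x)**2
The correct value should be: -x**2*sin(x)**2 + x**2*cos(x)**2 + 2*x*sin(x)*cos(x)

Explanation: A term was dropped: the term 2*x*sin(x)*cos(x) was incorrectly omitted
The later steps are derived from this incorrect expression, so the error originates in Step 2.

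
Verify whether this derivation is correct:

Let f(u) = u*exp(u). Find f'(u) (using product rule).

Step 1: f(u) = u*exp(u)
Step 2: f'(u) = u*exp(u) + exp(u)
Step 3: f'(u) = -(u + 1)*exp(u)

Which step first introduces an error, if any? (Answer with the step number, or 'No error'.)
Step 3

Step 3 is incorrect due to a sign flip.
The step shows: -(u + 1)*exp(u)
The correct value should be: (u + 1)*exp(u)

Explanation: The sign of the whole expression was flipped: the term (u + 1)*exp(u) was incorrectly written as -(u + 1)*exp(u)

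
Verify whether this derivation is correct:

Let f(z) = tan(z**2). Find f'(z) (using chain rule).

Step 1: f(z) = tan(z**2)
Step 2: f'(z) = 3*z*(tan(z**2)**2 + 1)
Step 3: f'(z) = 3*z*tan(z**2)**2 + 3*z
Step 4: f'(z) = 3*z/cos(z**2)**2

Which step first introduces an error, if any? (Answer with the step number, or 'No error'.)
Step 2

Step 2 is incorrect due to a wrong coefficient.
The step shows: 3*z*(tan(z**2)**2 + 1)
The correct value should be: 2*z*(tan(z**2)**2 + 1)

Explanation: The coefficient 2 was incorrectly written as 3: the term 2*z*(tan(z**2)**2 + 1) was incorrectly written as 3*z*(tan(z**2)**2 + 1)
The later steps are derived from this incorrect expression, so the error originates in Step 2.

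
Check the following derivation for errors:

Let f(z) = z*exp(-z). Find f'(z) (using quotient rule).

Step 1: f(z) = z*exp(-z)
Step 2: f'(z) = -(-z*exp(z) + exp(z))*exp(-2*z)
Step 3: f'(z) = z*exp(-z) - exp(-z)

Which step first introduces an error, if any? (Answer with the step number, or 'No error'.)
Step 2

Step 2 is incorrect due to a sign flip.
The step shows: -(-z*exp(z) + exp(z))*exp(-2*z)
The correct value should be: (-z*exp(z) + exp(z))*exp(-2*z)

Explanation: The sign of the whole expression was flipped: the term (-z*exp(z) + exp(z))*exp(-2*z) was incorrectly written as -(-z*exp(z) + exp(z))*exp(-2*z)
The later steps are derived from this incorrect expression, so the error originates in Step 2.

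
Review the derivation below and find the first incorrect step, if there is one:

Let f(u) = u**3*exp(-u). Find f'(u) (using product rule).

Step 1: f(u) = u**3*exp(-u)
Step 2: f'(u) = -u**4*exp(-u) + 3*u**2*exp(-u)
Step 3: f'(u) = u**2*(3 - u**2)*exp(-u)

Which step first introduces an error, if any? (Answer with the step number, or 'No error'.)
Step 2

Step 2 is incorrect due to a wrong exponent.
The step shows: -u**4*exp(-u) + 3*u**2*exp(-u)
The correct value should be: -u**3*exp(-u) + 3*u**2*exp(-u)

Explanation: The exponent 3 on u was incorrectly written as 4: the term -u**3*exp(-u) was incorrectly written as -u**4*exp(-u)
The later steps are derived from this incorrect expression, so the error originates in Step 2.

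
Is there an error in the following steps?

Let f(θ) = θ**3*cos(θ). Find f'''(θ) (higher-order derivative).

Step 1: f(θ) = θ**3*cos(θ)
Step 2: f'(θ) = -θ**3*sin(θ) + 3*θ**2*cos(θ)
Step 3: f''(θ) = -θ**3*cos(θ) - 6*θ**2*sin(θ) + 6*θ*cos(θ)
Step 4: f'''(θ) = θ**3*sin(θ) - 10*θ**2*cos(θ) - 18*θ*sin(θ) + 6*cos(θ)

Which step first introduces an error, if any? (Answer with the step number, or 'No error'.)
Step 4

Step 4 is incorrect due to a wrong coefficient.
The step shows: θ**3*sin(θ) - 10*θ**2*cos(θ) - 18*θ*sin(θ) + 6*cos(θ)
The correct value should be: θ**3*sin(θ) - 9*θ**2*cos(θ) - 18*θ*sin(θ) + 6*cos(θ)

Explanation: The coefficient -9 was incorrectly written as -10: the term -9*θ**2*cos(θ) was incorrectly written as -10*θ**2*cos(θ)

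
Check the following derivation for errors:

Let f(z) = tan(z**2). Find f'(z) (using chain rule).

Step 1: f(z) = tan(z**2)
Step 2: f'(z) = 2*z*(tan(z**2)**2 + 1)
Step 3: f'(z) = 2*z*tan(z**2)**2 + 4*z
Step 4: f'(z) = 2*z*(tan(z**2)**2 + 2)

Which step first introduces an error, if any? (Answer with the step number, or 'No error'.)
Step 3

Step 3 is incorrect due to a wrong coefficient.
The step shows: 2*z*tan(z**2)**2 + 4*z
The correct value should be: 2*z*tan(z**2)**2 + 2*z

Explanation: The coefficient 2 was incorrectly written as 4: the term 2*z was incorrectly written as 4*z
The later steps are derived from this incorrect expression, so the error originates in Step 3.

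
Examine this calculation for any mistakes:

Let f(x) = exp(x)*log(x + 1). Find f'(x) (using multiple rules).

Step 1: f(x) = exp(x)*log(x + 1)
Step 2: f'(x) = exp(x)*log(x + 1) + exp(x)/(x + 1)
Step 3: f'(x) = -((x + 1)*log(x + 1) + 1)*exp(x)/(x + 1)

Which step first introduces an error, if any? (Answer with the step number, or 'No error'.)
Step 3

Step 3 is incorrect due to a sign flip.
The step shows: -((x + 1)*log(x + 1) + 1)*exp(x)/(x + 1)
The correct value should be: ((x + 1)*log(x + 1) + 1)*exp(x)/(x + 1)

Explanation: The sign of the whole expression was flipped: the term ((x + 1)*log(x + 1) + 1)*exp(x)/(x + 1) was incorrectly written as -((x + 1)*log(x + 1) + 1)*exp(x)/(x + 1)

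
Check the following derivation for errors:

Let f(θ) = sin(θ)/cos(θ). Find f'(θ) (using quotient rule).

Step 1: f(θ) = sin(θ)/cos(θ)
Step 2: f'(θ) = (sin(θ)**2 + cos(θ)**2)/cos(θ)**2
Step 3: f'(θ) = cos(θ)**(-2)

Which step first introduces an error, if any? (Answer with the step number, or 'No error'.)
No error

All steps in this derivation are correct.
The final answer f'(θ) = cos(θ)**(-2) is valid.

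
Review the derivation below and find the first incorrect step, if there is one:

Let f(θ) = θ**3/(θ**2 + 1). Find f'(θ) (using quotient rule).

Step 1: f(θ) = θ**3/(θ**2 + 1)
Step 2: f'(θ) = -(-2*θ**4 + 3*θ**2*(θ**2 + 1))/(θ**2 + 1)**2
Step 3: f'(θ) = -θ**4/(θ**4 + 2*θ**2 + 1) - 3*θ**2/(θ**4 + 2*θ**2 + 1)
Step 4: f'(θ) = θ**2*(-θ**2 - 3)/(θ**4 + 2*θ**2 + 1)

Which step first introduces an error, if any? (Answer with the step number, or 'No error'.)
Step 2

Step 2 is incorrect due to a sign flip.
The step shows: -(-2*θ**4 + 3*θ**2*(θ**2 + 1))/(θ**2 + 1)**2
The correct value should be: (-2*θ**4 + 3*θ**2*(θ**2 + 1))/(θ**2 + 1)**2

Explanation: The sign of the whole expression was flipped: the term (-2*θ**4 + 3*θ**2*(θ**2 + 1))/(θ**2 + 1)**2 was incorrectly written as -(-2*θ**4 + 3*θ**2*(θ**2 + 1))/(θ**2 + 1)**2
The later steps are derived from this incorrect expression, so the error originates in Step 2.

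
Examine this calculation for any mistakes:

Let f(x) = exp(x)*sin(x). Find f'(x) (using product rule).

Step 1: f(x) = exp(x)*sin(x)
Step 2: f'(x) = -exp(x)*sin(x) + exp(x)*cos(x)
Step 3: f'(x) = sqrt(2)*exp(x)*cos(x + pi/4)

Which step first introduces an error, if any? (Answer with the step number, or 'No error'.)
Step 2

Step 2 is incorrect due to a sign flip.
The step shows: -exp(x)*sin(x) + exp(x)*cos(x)
The correct value should be: exp(x)*sin(x) + exp(x)*cos(x)

Explanation: The sign of one term was flipped: the term exp(x)*sin(x) was incorrectly written as -exp(x)*sin(x)
The later steps are derived from this incorrect expression, so the error originates in Step 2.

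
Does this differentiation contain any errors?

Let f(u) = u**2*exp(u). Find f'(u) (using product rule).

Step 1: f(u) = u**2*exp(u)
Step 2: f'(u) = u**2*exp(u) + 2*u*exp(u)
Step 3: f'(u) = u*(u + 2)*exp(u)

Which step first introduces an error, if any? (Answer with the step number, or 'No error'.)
No error

All steps in this derivation are correct.
The final answer f'(u) = u*(u + 2)*exp(u) is valid.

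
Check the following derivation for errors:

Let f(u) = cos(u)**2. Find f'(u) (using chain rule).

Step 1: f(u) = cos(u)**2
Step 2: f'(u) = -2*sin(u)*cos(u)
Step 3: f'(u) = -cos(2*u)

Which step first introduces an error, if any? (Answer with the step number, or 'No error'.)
Step 3

Step 3 is incorrect due to a wrong trig function.
The step shows: -cos(2*u)
The correct value should be: -sin(2*u)

Explanation: sin(2*u) was incorrectly written as cos(2*u): the term -sin(2*u) was incorrectly written as -cos(2*u)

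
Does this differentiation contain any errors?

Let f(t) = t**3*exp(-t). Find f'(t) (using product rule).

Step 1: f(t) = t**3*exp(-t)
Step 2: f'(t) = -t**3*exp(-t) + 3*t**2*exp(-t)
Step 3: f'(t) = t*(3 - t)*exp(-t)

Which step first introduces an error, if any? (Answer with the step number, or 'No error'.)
Step 3

Step 3 is incorrect due to a wrong exponent.
The step shows: t*(3 - t)*exp(-t)
The correct value should be: t**2*(3 - t)*exp(-t)

Explanation: The exponent 2 on t was incorrectly written as 1: the term t**2*(3 - t)*exp(-t) was incorrectly written as t*(3 - t)*exp(-t)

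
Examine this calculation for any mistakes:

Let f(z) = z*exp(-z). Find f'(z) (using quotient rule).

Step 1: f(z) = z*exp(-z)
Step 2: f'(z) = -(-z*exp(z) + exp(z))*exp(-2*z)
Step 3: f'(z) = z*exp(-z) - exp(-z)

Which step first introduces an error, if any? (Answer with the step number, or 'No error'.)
Step 2

Step 2 is incorrect due to a sign flip.
The step shows: -(-z*exp(z) + exp(z))*exp(-2*z)
The correct value should be: (-z*exp(z) + exp(z))*exp(-2*z)

Explanation: The sign of the whole expression was flipped: the term (-z*exp(z) + exp(z))*exp(-2*z) was incorrectly written as -(-z*exp(z) + exp(z))*exp(-2*z)
The later steps are derived from this incorrect expression, so the error originates in Step 2.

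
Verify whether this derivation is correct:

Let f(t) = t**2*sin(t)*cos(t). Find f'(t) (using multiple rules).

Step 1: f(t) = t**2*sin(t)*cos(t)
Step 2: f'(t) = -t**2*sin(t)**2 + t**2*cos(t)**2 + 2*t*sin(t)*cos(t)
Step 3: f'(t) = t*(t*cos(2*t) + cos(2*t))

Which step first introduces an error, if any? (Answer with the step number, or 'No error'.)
Step 3

Step 3 is incorrect due to a wrong trig function.
The step shows: t*(t*cos(2*t) + cos(2*t))
The correct value should be: t*(t*cos(2*t) + sin(2*t))

Explanation: sin(2*t) was incorrectly written as cos(2*t): the term t*(t*cos(2*t) + sin(2*t)) was incorrectly written as t*(t*cos(2*t) + cos(2*t))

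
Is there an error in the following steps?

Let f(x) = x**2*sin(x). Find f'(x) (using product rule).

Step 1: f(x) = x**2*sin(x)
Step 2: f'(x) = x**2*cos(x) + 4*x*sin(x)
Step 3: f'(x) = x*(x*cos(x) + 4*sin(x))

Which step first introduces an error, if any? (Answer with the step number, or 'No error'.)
Step 2

Step 2 is incorrect due to a wrong coefficient.
The step shows: x**2*cos(x) + 4*x*sin(x)
The correct value should be: x**2*cos(x) + 2*x*sin(x)

Explanation: The coefficient 2 was incorrectly written as 4: the term 2*x*sin(x) was incorrectly written as 4*x*sin(x)
The later steps are derived from this incorrect expression, so the error originates in Step 2.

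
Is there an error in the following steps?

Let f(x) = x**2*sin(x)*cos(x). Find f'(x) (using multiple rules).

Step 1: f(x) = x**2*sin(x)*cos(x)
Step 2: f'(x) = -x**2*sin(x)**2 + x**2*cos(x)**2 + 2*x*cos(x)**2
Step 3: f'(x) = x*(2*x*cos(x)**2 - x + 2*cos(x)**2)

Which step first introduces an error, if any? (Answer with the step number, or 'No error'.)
Step 2

Step 2 is incorrect due to a wrong trig function.
The step shows: -x**2*sin(x)**2 + x**2*cos(x)**2 + 2*x*cos(x)**2
The correct value should be: -x**2*sin(x)**2 + x**2*cos(x)**2 + 2*x*sin(x)*cos(x)

Explanation: sin(x) was incorrectly written as cos(x): the term 2*x*sin(x)*cos(x) was incorrectly written as 2*x*cos(x)**2
The later steps are derived from this incorrect expression, so the error originates in Step 2.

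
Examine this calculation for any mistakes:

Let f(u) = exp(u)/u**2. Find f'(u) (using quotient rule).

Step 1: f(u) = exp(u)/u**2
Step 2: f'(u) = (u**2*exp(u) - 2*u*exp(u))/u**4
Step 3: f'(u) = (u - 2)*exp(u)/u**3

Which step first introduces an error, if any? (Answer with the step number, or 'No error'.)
No error

All steps in this derivation are correct.
The final answer f'(u) = (u - 2)*exp(u)/u**3 is valid.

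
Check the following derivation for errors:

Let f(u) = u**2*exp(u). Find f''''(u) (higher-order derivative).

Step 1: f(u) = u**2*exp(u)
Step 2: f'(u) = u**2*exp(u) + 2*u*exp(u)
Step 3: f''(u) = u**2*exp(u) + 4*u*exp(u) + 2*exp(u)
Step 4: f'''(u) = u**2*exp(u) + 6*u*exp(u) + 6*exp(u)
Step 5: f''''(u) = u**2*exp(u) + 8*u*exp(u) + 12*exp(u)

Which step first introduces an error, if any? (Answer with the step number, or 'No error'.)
No error

All steps in this derivation are correct.
The final answer f''''(u) = u**2*exp(u) + 8*u*exp(u) + 12*exp(u) is valid.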